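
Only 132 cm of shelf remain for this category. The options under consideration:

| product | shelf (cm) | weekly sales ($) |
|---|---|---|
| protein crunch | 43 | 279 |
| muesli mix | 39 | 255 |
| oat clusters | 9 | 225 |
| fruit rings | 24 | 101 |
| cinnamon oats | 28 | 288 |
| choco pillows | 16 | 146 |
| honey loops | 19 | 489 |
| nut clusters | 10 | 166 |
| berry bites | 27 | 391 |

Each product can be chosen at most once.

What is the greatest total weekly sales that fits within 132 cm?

The ratio heuristic lands on oat clusters + cinnamon oats + choco pillows + honey loops + nut clusters + berry bites (1705) but leaves 23 cm idle.
Dropping choco pillows frees 16 cm; slotting in muesli mix (39 cm) lifts the total to 1814 at 132 cm.

1814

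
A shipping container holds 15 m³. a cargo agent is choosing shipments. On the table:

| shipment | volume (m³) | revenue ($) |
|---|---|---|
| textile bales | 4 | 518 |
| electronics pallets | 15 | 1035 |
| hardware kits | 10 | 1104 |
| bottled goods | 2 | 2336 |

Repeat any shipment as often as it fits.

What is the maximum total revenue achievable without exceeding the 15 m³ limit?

Best packing: 7×bottled goods — 14 m³, 16352 total.
Nothing else within 15 m³ beats 16352.

16352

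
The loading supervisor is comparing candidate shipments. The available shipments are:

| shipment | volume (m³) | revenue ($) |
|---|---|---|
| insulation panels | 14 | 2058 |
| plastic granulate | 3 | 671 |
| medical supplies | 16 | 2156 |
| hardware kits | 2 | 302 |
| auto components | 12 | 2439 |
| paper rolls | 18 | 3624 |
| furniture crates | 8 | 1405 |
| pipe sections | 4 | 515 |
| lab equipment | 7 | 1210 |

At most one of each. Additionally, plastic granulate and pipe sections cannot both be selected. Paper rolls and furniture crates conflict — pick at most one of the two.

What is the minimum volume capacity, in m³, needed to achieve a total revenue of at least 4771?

Minimise m³ subject to total revenue ≥ 4771.
plastic granulate + hardware kits + auto components + furniture crates: 4817 revenue at 25 m³.
No combination under 25 m³ hits 4771.

25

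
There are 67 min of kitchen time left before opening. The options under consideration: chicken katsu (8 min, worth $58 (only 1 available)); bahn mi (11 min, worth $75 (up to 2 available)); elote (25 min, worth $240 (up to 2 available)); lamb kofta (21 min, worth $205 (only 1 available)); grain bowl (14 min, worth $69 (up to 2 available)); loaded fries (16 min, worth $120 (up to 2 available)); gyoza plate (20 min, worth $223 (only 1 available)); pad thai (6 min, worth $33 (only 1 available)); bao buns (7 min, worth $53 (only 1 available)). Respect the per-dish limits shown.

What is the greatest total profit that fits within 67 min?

Best packing: elote + lamb kofta + gyoza plate — 66 min, 668 total.
Every other selection either busts 67 min or exceeds an availability limit or fails to beat 668.

668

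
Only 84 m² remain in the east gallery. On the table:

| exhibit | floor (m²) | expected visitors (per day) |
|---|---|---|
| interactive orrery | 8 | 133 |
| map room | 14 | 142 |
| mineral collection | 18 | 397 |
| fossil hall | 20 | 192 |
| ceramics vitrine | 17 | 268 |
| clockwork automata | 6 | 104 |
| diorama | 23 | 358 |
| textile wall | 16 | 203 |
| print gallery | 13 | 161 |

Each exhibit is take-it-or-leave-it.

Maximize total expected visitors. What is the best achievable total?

By expected visitors per m²: mineral collection 22.06, clockwork automata 17.33, interactive orrery 16.62, ceramics vitrine 15.76 lead.
The ratio heuristic lands on interactive orrery + mineral collection + ceramics vitrine + clockwork automata + diorama (1260) but leaves 12 m² idle.
The 6 m² tied up in clockwork automata is better spent on textile wall — total rises to 1359 (82 m²).
An exhaustive check of the 512 subsets confirms 1359.

1359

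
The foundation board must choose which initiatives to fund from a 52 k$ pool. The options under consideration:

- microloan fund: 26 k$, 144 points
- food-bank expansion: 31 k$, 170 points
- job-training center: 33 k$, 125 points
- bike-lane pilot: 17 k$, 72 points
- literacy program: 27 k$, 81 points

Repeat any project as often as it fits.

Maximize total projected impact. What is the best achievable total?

Taking 2×microloan fund: 52 k$ used, 288 in projected impact.
That's the maximum — no swap from here does better than 288.

288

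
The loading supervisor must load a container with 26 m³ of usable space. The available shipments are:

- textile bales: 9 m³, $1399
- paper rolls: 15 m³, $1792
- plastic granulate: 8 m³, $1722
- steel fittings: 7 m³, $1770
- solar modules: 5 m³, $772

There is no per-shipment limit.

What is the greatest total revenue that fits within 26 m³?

The ratio ordering already packs tightly: 3×steel fittings + solar modules, 26 m³, 6082.

6082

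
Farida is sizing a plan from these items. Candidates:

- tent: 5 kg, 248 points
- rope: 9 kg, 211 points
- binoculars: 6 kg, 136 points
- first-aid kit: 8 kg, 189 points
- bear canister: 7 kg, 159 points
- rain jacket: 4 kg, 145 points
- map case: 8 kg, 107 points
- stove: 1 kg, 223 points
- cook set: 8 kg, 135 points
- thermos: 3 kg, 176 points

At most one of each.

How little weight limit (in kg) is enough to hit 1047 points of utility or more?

26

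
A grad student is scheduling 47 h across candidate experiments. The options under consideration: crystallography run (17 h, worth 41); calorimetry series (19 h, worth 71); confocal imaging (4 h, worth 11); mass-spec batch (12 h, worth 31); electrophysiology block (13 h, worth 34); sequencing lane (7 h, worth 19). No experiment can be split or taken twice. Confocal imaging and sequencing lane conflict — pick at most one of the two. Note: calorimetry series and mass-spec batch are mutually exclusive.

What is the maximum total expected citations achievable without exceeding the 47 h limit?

131

Density check — calorimetry series 3.74, confocal imaging 2.75, sequencing lane 2.71, electrophysiology block 2.62 are the best per h.
Taking crystallography run + calorimetry series + sequencing lane: 43 h used, 131 in expected citations.
The closest alternative, calorimetry series + electrophysiology block + sequencing lane, reaches only 124.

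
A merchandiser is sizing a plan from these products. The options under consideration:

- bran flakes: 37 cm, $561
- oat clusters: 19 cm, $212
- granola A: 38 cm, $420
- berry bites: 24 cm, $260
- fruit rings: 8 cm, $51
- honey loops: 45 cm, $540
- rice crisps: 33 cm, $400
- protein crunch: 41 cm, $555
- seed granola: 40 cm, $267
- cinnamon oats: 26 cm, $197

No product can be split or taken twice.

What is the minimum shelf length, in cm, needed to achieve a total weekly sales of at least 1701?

130

Look for the lowest-shelf combination reaching 1701.
bran flakes + oat clusters + rice crisps + protein crunch: 1728 weekly sales at 130 cm.
Below 130 cm the best achievable stays under 1701.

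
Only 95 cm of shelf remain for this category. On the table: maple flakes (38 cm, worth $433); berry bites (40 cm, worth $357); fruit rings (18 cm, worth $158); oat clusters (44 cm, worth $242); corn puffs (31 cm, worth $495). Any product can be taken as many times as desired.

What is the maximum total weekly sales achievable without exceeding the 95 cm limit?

1485

Ranking by ratio (weekly sales/cm): corn puffs 15.97, maple flakes 11.39, berry bites 8.93.
3×corn puffs uses 93 of the 95 cm and totals 1485.
Every other selection either busts 95 cm or fails to beat 1485.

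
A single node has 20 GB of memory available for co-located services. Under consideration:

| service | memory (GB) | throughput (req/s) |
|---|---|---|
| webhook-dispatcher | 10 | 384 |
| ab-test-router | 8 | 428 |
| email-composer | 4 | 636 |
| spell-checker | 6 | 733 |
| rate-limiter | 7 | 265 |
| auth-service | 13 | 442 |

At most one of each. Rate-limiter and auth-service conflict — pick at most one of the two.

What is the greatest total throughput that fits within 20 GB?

Taking ab-test-router + email-composer + spell-checker: 18 GB used, 1797 in throughput.
No other feasible combination exceeds 1797.

1797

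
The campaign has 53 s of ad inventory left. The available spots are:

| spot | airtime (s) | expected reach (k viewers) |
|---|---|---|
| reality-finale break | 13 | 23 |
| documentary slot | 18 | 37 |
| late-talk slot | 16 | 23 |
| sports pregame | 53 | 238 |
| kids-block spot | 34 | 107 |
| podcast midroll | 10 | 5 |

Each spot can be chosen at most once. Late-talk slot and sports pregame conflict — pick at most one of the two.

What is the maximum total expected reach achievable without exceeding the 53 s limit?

By expected reach per s: sports pregame 4.49, kids-block spot 3.15, documentary slot 2.06 lead.
Best packing: sports pregame — 53 s, 238 total.

238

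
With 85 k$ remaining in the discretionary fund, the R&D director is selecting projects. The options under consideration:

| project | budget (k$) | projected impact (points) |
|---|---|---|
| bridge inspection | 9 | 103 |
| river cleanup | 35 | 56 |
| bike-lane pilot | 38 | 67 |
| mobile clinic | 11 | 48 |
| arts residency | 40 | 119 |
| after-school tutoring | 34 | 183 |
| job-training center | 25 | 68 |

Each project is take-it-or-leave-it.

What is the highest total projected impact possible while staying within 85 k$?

A density-first pass picks bridge inspection + mobile clinic + after-school tutoring + job-training center — 402 at 79 k$.
Replace mobile clinic and job-training center with arts residency: the trade gains 3 net, giving 405 at 83 k$.
Nothing else within 85 k$ beats 405.

405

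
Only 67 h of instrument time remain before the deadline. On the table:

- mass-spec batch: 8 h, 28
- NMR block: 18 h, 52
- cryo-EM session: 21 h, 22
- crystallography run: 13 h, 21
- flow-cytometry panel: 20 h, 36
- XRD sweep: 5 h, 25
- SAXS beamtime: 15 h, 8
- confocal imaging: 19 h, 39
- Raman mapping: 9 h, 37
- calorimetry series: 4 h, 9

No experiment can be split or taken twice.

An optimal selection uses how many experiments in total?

6

The maximum expected citations within 67 h is 190.
One optimal bundle: mass-spec batch + NMR block + XRD sweep + confocal imaging + Raman mapping + calorimetry series (63 h).
Any selection reaching 190 contains exactly 6 experiments.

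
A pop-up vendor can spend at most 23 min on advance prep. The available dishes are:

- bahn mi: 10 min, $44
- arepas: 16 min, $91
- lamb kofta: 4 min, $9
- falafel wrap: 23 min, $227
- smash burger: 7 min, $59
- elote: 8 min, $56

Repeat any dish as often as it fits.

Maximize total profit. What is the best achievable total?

227

Taking falafel wrap: 23 min used, 227 in profit.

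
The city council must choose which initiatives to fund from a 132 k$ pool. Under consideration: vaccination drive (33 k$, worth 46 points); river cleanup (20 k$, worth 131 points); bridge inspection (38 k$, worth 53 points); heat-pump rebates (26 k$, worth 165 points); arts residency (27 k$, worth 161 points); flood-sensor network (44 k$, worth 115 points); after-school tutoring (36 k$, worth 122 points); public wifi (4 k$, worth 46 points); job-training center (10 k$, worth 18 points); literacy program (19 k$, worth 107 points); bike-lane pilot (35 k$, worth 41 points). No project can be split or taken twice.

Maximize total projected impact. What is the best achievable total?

732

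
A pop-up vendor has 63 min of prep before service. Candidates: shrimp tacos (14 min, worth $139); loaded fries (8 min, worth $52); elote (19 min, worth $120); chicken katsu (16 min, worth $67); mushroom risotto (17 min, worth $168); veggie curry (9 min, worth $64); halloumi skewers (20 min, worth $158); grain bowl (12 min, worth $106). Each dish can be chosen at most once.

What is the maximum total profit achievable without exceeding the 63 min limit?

571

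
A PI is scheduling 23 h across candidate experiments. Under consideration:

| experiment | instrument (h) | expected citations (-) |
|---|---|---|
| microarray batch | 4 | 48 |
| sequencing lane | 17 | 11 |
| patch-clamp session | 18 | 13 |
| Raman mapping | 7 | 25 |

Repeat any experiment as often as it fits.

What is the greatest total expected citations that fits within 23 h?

240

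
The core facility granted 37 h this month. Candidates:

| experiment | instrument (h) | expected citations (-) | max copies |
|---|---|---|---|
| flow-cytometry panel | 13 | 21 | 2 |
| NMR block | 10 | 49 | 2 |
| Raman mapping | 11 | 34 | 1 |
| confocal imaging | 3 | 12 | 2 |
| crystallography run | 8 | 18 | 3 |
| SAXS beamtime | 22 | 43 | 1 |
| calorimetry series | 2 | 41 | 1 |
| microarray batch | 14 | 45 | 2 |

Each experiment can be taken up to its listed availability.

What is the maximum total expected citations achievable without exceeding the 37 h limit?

The ratio heuristic lands on 2×NMR block + 2×confocal imaging + crystallography run + calorimetry series (181) but leaves 1 h idle.
The 11 h tied up in confocal imaging and crystallography run is better spent on Raman mapping — total rises to 185 (36 h).
Nothing else within 37 h beats 185.

185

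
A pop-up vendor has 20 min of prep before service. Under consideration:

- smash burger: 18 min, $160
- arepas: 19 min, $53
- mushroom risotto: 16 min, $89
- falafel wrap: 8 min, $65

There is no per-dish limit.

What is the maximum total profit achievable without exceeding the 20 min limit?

160

Best packing: smash burger — 18 min, 160 total.
That's the maximum — no swap from here does better than 160.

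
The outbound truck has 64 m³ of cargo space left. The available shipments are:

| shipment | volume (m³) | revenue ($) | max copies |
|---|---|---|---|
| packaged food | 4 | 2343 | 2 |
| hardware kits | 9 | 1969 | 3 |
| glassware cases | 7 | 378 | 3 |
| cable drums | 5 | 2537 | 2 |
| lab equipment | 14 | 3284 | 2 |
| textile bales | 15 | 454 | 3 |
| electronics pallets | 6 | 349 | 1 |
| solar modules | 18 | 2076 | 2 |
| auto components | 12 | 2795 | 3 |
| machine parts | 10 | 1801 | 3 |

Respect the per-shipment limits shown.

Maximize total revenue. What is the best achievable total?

A density-first pass picks 2×packaged food + 2×cable drums + 2×lab equipment + electronics pallets + auto components — 19472 at 64 m³.
Dropping electronics pallets and auto components frees 18 m³; slotting in 2×hardware kits (18 m³) lifts the total to 20266 at 64 m³.
That's the maximum — no swap from here does better than 20266.

20266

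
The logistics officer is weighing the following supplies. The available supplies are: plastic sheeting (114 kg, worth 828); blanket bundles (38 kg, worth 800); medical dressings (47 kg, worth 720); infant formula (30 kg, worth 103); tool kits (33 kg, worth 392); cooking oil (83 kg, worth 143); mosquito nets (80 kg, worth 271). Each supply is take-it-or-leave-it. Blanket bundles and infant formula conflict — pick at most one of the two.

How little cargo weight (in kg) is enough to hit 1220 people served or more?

85

Look for the lowest-cargo combination reaching 1220.
blanket bundles + medical dressings: 1520 people served at 85 kg.
No combination under 85 kg hits 1220.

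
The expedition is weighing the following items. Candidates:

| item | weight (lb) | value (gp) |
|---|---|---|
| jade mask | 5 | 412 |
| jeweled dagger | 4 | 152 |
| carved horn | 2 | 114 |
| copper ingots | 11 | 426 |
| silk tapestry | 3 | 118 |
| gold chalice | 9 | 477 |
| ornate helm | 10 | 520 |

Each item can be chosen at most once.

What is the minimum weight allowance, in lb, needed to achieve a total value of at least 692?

14

Minimise lb subject to total value ≥ 692.
jade mask + jeweled dagger + carved horn + silk tapestry: 796 value at 14 lb.
Below 14 lb the best achievable stays under 692.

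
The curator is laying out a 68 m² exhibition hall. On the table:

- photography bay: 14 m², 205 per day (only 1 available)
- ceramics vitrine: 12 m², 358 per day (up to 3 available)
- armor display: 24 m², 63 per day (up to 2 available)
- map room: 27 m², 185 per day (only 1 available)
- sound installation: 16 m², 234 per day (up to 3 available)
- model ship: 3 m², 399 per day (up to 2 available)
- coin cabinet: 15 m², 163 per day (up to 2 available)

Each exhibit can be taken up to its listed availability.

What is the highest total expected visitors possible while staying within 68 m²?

2106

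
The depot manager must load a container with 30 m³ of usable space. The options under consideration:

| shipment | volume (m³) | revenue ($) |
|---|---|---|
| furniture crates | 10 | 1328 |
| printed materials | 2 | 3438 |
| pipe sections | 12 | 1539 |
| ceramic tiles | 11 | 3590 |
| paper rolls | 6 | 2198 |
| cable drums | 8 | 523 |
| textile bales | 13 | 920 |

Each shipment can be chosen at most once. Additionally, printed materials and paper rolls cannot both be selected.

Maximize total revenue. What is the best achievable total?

By revenue per m³: printed materials 1719.00, paper rolls 366.33, ceramic tiles 326.36 lead.
Printed materials + pipe sections + ceramic tiles uses 25 of the 30 m³ and totals 8567.

8567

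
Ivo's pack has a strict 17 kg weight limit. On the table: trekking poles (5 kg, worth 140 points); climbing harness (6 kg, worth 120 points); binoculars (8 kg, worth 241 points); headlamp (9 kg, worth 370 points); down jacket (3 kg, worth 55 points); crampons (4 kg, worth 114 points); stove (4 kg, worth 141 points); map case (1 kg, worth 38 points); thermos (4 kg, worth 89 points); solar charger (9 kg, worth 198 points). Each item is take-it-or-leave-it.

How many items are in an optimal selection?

Optimal total is 625.
headlamp + crampons + stove hits 625 at 17 kg.
Any selection reaching 625 contains exactly 3 items.

3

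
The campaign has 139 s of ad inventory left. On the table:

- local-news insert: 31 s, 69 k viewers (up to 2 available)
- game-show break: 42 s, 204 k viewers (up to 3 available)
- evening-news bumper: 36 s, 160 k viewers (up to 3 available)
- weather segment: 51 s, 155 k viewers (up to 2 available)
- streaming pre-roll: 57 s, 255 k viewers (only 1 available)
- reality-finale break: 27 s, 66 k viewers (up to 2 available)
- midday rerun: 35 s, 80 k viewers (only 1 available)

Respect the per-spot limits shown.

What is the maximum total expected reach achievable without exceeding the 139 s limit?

619

By expected reach per s: game-show break 4.86, streaming pre-roll 4.47, evening-news bumper 4.44 lead.
Taking the top-ratio spots first gives 3×game-show break for 612 (126 s).
Dropping 2×game-show break frees 84 s; slotting in evening-news bumper + streaming pre-roll (93 s) lifts the total to 619 at 135 s.
Every other selection either busts 139 s or exceeds an availability limit or fails to beat 619.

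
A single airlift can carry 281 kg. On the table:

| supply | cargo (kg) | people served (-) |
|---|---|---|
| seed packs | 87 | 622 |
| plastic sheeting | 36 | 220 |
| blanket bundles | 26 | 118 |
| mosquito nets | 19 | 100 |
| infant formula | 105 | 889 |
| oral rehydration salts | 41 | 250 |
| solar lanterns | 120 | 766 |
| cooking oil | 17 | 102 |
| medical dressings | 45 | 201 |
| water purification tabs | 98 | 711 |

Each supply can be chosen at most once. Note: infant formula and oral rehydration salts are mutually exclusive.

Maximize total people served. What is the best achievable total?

2022

Best packing: plastic sheeting + mosquito nets + infant formula + cooking oil + water purification tabs — 275 kg, 2022 total.
Next best is plastic sheeting + infant formula + solar lanterns + cooking oil at 1977 (278 kg) — short by 45.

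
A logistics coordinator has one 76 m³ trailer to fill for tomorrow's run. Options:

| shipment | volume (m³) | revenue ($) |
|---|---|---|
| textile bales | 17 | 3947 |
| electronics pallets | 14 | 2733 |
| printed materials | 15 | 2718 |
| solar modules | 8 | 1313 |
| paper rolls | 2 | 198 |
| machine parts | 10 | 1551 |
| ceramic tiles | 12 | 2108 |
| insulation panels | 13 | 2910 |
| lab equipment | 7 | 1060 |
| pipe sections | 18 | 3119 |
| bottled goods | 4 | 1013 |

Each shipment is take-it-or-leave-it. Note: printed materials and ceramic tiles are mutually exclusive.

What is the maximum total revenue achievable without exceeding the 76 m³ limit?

Textile bales + electronics pallets + machine parts + insulation panels + pipe sections + bottled goods uses 76 of the 76 m³ and totals 15273.
That's the maximum — no feasible swap from here does better than 15273.

15273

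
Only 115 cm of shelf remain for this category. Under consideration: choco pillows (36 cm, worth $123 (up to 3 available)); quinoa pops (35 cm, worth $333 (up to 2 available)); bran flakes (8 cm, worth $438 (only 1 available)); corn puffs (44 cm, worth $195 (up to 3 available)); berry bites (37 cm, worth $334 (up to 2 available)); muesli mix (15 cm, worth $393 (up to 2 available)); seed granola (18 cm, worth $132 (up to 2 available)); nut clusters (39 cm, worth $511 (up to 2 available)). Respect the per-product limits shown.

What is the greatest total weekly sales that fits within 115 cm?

Taking the top-ratio products first gives quinoa pops + bran flakes + 2×muesli mix + nut clusters for 2068 (112 cm).
The 35 cm tied up in quinoa pops is better spent on berry bites — total rises to 2069 (114 cm).
No other feasible combination exceeds 2069.

2069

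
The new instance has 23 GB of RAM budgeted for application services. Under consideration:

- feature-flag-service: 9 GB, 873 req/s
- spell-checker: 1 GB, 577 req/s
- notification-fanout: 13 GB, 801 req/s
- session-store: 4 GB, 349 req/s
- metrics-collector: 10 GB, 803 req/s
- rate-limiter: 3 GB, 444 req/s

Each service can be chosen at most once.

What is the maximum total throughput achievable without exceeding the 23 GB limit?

Filling by ratio: feature-flag-service + spell-checker + session-store + rate-limiter for 2243, with 6 GB left unused.
Dropping session-store frees 4 GB; slotting in metrics-collector (10 GB) lifts the total to 2697 at 23 GB.
That's the maximum — no swap from here does better than 2697.

2697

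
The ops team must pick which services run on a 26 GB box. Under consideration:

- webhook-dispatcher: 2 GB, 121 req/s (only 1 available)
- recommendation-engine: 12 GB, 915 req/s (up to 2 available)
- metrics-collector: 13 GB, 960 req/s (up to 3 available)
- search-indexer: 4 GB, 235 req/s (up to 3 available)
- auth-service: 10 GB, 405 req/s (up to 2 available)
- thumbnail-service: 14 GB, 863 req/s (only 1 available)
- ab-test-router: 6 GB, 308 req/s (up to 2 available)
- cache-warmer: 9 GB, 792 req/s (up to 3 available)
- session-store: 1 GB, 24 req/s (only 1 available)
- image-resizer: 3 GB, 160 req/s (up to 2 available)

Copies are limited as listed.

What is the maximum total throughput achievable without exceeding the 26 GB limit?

Ranking by ratio (throughput/GB): cache-warmer 88.00, recommendation-engine 76.25, metrics-collector 73.85.
Filling by ratio: webhook-dispatcher + search-indexer + 2×cache-warmer + session-store for 1964, with 1 GB left unused.
The 3 GB tied up in webhook-dispatcher and session-store is better spent on search-indexer — total rises to 2054 (26 GB).
Every other selection either busts 26 GB or exceeds an availability limit or fails to beat 2054.

2054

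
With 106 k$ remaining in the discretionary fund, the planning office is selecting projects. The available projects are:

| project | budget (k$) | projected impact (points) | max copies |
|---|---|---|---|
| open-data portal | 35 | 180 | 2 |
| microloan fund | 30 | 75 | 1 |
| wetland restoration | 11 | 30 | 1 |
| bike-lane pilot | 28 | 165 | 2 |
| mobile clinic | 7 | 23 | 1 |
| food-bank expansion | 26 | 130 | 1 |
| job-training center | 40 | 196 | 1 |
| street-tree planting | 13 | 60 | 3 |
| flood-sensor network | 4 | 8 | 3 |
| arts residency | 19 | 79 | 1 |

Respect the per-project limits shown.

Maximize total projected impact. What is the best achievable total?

570

Best packing: open-data portal + 2×bike-lane pilot + street-tree planting — 104 k$, 570 total.
Every other selection either busts 106 k$ or exceeds an availability limit or fails to beat 570.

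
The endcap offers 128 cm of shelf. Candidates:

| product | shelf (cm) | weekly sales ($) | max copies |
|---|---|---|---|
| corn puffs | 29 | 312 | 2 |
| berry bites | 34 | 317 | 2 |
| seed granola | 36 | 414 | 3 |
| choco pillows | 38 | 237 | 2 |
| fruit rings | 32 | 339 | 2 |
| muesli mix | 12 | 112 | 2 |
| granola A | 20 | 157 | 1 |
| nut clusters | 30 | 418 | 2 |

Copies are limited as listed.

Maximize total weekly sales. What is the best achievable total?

1589

A density-first pass picks corn puffs + seed granola + 2×nut clusters — 1562 at 125 cm.
Dropping corn puffs frees 29 cm; slotting in fruit rings (32 cm) lifts the total to 1589 at 128 cm.
Nothing else within 128 cm beats 1589.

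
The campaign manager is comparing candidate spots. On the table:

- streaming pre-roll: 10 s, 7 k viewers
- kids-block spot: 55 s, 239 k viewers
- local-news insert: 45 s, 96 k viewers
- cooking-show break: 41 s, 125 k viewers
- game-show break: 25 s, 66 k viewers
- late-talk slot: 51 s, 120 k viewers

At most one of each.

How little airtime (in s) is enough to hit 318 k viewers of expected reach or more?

Look for the lowest-airtime combination reaching 318.
Taking kids-block spot + cooking-show break gives 364 (≥ 318) for 96 s.
Below 96 s the best achievable stays under 318.

96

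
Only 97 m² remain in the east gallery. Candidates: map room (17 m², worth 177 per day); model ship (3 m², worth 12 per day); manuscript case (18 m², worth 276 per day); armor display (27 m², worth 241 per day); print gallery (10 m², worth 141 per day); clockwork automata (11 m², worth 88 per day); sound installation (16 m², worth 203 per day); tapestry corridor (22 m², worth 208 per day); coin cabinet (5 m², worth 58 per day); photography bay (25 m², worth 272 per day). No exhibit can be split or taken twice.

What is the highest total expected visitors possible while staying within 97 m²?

The ratio heuristic lands on map room + model ship + manuscript case + print gallery + sound installation + coin cabinet + photography bay (1139) but leaves 3 m² idle.
The 20 m² tied up in map room and model ship is better spent on tapestry corridor — total rises to 1158 (96 m²).

1158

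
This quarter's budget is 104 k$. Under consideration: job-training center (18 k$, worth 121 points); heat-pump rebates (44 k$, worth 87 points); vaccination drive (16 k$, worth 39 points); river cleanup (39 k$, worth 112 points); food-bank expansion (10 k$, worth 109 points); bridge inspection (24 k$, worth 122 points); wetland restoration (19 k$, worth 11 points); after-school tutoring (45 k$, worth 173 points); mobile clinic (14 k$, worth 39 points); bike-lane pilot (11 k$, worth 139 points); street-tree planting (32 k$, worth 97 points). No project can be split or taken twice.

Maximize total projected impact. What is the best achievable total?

603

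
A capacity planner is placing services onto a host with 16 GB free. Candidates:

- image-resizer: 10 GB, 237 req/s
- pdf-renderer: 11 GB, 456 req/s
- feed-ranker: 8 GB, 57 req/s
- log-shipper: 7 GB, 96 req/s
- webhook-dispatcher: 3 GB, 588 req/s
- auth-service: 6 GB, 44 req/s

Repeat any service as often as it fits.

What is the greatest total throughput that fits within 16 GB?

By throughput per GB: webhook-dispatcher 196.00, pdf-renderer 41.45, image-resizer 23.70, log-shipper 13.71 lead.
The ratio ordering already packs tightly: 5×webhook-dispatcher, 15 GB, 2940.
The spare 1 GB is too small for any remaining service, and no exchange beats 2940.

2940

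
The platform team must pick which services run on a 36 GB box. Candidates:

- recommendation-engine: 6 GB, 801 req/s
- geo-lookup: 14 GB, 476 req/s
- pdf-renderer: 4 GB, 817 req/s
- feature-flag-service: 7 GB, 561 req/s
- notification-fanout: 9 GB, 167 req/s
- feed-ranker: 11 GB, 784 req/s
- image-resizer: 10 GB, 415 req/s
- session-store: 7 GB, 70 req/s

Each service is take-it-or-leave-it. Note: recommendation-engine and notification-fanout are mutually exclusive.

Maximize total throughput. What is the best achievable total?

Taking recommendation-engine + pdf-renderer + feature-flag-service + feed-ranker + session-store: 35 GB used, 3033 in throughput.
The closest alternative, recommendation-engine + pdf-renderer + feature-flag-service + feed-ranker, reaches only 2963.

3033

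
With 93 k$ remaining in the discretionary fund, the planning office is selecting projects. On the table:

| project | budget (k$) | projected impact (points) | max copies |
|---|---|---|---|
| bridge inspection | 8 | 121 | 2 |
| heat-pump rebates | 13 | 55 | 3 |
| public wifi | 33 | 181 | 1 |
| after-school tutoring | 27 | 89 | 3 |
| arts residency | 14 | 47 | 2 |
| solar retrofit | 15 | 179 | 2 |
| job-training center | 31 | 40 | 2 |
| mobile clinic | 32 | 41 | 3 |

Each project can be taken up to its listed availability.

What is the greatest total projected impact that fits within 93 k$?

836

2×bridge inspection + heat-pump rebates + public wifi + 2×solar retrofit uses 92 of the 93 k$ and totals 836.
That's the maximum — no swap from here does better than 836.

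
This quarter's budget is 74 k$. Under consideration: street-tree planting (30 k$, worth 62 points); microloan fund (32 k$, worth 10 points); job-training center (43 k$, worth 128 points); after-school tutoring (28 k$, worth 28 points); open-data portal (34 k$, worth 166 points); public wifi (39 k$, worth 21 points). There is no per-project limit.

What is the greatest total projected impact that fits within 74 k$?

332

Best packing: 2×open-data portal — 68 k$, 332 total.
Nothing else within 74 k$ beats 332.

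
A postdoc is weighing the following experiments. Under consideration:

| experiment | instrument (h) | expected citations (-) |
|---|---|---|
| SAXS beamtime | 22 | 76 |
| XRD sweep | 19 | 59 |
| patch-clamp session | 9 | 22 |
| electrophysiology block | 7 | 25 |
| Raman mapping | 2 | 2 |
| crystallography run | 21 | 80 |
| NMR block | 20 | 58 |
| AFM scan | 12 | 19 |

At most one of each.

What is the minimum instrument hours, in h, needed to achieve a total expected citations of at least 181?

50

Need the lightest bundle worth ≥ 181.
SAXS beamtime + electrophysiology block + crystallography run: 181 expected citations at 50 h.
Below 50 h the best achievable stays under 181.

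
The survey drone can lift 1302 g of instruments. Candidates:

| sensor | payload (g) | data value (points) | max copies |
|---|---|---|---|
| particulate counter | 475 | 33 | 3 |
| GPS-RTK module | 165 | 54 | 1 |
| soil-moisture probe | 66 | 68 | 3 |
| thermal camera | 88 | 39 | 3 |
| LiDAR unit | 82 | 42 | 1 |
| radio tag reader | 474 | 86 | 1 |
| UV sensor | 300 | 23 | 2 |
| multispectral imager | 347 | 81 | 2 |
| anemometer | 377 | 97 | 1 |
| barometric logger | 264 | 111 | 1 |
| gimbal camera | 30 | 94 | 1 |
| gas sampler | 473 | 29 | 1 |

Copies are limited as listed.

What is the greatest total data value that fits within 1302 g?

680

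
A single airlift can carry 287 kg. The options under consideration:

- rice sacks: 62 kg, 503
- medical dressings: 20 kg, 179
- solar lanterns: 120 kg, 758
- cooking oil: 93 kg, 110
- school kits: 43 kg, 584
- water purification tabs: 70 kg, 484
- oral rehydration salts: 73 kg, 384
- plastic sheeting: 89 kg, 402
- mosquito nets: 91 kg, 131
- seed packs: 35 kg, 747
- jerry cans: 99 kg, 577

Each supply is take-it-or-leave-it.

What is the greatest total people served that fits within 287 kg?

2771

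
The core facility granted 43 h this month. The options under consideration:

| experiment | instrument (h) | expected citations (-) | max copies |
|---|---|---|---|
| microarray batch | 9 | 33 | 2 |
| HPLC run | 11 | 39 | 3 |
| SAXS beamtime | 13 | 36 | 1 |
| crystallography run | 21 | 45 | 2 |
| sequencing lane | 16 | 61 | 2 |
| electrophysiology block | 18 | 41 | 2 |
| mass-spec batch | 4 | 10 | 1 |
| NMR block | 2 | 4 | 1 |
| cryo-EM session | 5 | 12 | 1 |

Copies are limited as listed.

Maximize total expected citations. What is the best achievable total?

A density-first pass picks microarray batch + 2×sequencing lane + NMR block — 159 at 43 h.
The 11 h tied up in microarray batch and NMR block is better spent on HPLC run — total rises to 161 (43 h).
Every other selection either busts 43 h or exceeds an availability limit or fails to beat 161.

161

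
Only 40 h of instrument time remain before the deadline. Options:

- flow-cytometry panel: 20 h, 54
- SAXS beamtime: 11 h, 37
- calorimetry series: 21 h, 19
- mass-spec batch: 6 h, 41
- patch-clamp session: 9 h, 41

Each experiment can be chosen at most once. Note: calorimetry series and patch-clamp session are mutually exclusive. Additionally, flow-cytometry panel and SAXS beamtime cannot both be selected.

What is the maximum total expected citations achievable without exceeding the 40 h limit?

136

Greedy by ratio would take SAXS beamtime + mass-spec batch + patch-clamp session: 26 h used, total 119.
Dropping SAXS beamtime frees 11 h; slotting in flow-cytometry panel (20 h) lifts the total to 136 at 35 h.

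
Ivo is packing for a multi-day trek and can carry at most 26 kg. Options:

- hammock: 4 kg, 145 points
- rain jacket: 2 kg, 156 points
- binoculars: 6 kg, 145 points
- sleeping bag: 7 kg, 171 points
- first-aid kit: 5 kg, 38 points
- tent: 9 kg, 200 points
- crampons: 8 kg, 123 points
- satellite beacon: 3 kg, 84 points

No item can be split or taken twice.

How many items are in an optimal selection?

5

Best achievable utility is 756.
hammock + rain jacket + sleeping bag + tent + satellite beacon hits 756 at 25 kg.
All optima have 5 items.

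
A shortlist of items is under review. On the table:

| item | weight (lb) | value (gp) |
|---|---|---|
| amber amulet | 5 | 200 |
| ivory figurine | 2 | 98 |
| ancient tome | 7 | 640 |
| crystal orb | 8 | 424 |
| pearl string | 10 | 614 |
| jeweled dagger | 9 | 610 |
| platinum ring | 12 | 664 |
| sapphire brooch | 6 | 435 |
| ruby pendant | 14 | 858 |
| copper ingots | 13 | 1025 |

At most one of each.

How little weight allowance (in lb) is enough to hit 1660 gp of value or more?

20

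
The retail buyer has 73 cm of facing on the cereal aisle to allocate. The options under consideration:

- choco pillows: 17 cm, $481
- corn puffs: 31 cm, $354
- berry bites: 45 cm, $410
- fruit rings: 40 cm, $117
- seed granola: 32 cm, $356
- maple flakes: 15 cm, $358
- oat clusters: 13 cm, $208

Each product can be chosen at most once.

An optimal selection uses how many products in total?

3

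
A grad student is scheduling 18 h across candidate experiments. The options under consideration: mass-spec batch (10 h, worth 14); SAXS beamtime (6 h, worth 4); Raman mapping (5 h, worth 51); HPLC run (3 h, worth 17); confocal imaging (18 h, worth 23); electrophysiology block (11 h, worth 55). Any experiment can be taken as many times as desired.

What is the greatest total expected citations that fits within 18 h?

Taking 3×Raman mapping + HPLC run: 18 h used, 170 in expected citations.

170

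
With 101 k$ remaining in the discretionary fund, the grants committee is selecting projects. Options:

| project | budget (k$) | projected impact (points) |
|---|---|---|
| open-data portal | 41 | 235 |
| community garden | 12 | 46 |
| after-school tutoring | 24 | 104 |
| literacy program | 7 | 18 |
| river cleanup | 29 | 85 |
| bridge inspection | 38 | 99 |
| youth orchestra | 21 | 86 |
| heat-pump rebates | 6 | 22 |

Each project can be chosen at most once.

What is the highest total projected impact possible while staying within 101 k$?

471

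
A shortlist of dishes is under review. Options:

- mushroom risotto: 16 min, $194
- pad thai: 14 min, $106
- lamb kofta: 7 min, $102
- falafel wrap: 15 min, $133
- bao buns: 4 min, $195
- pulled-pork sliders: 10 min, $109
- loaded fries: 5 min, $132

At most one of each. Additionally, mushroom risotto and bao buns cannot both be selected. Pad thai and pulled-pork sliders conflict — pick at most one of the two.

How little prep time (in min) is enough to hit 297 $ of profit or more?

9

Minimise min subject to total profit ≥ 297.
bao buns + loaded fries: 327 profit at 9 min.
Below 9 min the best achievable stays under 297.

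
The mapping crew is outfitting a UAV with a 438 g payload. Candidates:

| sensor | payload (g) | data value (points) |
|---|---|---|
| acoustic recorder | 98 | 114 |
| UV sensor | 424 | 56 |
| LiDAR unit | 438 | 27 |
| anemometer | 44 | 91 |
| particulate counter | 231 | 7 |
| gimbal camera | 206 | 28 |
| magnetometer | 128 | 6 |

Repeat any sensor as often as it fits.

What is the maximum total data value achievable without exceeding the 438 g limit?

819

Density check — anemometer 2.07, acoustic recorder 1.16, gimbal camera 0.14, UV sensor 0.13 are the best per g.
9×anemometer uses 396 of the 438 g and totals 819.
No other feasible combination exceeds 819.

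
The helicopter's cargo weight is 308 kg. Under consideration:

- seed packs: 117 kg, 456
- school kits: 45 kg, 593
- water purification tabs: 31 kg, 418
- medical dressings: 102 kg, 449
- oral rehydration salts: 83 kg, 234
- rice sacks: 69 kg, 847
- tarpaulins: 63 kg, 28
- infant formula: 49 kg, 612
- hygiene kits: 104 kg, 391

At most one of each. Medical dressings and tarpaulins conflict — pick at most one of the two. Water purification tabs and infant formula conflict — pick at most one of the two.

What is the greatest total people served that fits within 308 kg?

Taking seed packs + school kits + rice sacks + infant formula: 280 kg used, 2508 in people served.

2508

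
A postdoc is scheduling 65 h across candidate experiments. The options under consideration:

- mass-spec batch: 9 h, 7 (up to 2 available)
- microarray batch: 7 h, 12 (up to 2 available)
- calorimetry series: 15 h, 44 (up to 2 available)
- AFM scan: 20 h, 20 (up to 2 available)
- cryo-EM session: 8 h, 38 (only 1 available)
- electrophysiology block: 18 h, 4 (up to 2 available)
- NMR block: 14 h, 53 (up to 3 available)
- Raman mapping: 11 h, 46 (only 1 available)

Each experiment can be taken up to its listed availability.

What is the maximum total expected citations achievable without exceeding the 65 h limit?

243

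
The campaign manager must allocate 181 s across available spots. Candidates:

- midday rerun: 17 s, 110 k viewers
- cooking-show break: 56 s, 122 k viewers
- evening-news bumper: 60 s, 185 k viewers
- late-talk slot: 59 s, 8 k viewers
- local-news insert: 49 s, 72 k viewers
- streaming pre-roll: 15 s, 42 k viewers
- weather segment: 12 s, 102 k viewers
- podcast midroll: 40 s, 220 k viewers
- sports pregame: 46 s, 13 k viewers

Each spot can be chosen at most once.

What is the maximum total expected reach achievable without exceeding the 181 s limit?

689

Density check — weather segment 8.50, midday rerun 6.47, podcast midroll 5.50 are the best per s.
Filling by ratio: midday rerun + evening-news bumper + streaming pre-roll + weather segment + podcast midroll for 659, with 37 s left unused.
The 15 s tied up in streaming pre-roll is better spent on local-news insert — total rises to 689 (178 s).
An exhaustive check of the 512 subsets confirms 689.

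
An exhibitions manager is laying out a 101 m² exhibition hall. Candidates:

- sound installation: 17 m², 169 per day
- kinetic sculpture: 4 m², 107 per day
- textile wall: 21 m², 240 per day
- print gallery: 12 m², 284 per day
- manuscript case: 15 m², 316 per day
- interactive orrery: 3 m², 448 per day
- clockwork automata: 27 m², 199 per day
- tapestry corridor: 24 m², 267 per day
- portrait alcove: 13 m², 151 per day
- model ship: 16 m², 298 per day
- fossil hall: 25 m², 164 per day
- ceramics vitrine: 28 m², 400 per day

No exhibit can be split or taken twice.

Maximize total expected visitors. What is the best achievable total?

Density check — interactive orrery 149.33, kinetic sculpture 26.75, print gallery 23.67 are the best per m².
The ratio heuristic lands on kinetic sculpture + print gallery + manuscript case + interactive orrery + portrait alcove + model ship + ceramics vitrine (2004) but leaves 10 m² idle.
The 13 m² tied up in portrait alcove is better spent on textile wall — total rises to 2093 (99 m²).
Next best is sound installation + kinetic sculpture + print gallery + manuscript case + interactive orrery + model ship + ceramics vitrine at 2022 (95 m²) — short by 71.

2093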